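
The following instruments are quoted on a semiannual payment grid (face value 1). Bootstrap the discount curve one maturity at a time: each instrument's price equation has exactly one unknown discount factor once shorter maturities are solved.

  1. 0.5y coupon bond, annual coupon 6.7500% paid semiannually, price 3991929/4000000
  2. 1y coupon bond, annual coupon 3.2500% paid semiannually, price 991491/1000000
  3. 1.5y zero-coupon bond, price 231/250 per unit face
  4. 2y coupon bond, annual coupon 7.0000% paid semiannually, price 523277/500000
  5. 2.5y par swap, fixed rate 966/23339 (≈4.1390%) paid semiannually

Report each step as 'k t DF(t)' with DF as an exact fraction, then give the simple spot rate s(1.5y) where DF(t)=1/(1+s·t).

1 1/2 4827/5000
2 1 4801/5000
3 3/2 231/250
4 2 2287/2500
5 5/2 4517/5000
s(1.5y) = (1/(231/250) − 1)/(3/2) = 38/693 ≈ 5.4834%

step 1 [0.5y] bond c/2=27/800: DF=(3991929/4000000 − 27/800·(0))/(1+27/800) = 4827/5000 ≈ 0.965400
step 2 [1y] bond c/2=13/800: DF=(991491/1000000 − 13/800·(0.965400))/(1+13/800) = 4801/5000 ≈ 0.960200
step 3 [1.5y] zero: DF = P = 231/250 ≈ 0.924000
step 4 [2y] bond c/2=7/200: DF=(523277/500000 − 7/200·(0.965400+0.960200+0.924000))/(1+7/200) = 2287/2500 ≈ 0.914800
step 5 [2.5y] swap r/2=483/23339: DF=(1 − 483/23339·(0.965400+0.960200+0.924000+0.914800))/(1+483/23339) = 4517/5000 ≈ 0.903400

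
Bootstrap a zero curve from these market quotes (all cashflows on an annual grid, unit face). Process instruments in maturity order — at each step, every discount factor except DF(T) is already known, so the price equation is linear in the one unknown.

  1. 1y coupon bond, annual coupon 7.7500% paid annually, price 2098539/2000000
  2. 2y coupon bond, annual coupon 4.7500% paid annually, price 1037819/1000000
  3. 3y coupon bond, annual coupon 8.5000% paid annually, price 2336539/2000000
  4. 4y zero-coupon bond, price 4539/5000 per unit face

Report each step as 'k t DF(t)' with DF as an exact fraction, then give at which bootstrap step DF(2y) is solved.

step 1 [1y] bond c/1=31/400: DF=(2098539/2000000 − 31/400·(0))/(1+31/400) = 4869/5000 ≈ 0.973800
step 2 [2y] bond c/1=19/400: DF=(1037819/1000000 − 19/400·(0.973800))/(1+19/400) = 4733/5000 ≈ 0.946600
step 3 [3y] bond c/1=17/200: DF=(2336539/2000000 − 17/200·(0.973800+0.946600))/(1+17/200) = 9263/10000 ≈ 0.926300
step 4 [4y] zero: DF = P = 4539/5000 ≈ 0.907800

1 1 4869/5000
2 2 4733/5000
3 3 9263/10000
4 4 4539/5000
DF(2y) is solved at step 2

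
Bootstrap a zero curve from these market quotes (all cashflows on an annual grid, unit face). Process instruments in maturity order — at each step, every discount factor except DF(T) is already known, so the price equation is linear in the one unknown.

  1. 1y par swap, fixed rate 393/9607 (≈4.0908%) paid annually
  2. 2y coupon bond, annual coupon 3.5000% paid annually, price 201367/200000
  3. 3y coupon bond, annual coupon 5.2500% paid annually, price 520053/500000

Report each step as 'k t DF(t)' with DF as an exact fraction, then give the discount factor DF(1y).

1 1 9607/10000
2 2 9403/10000
3 3 4467/5000
DF(1y) = 9607/10000 ≈ 0.960700

step 1 [1y] swap r/1=393/9607: DF=(1 − 393/9607·(0))/(1+393/9607) = 9607/10000 ≈ 0.960700
step 2 [2y] bond c/1=7/200: DF=(201367/200000 − 7/200·(0.960700))/(1+7/200) = 9403/10000 ≈ 0.940300
step 3 [3y] bond c/1=21/400: DF=(520053/500000 − 21/400·(0.960700+0.940300))/(1+21/400) = 4467/5000 ≈ 0.893400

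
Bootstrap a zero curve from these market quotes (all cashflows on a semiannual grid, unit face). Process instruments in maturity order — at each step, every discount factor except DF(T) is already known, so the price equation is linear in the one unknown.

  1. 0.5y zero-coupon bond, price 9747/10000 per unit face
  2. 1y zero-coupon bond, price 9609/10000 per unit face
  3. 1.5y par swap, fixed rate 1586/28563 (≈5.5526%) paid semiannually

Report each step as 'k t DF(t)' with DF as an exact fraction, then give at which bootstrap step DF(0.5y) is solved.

1 1/2 9747/10000
2 1 9609/10000
3 3/2 9207/10000
DF(0.5y) is solved at step 1

step 1 [0.5y] zero: DF = P = 9747/10000 ≈ 0.974700
step 2 [1y] zero: DF = P = 9609/10000 ≈ 0.960900
step 3 [1.5y] swap r/2=793/28563: DF=(1 − 793/28563·(0.974700+0.960900))/(1+793/28563) = 9207/10000 ≈ 0.920700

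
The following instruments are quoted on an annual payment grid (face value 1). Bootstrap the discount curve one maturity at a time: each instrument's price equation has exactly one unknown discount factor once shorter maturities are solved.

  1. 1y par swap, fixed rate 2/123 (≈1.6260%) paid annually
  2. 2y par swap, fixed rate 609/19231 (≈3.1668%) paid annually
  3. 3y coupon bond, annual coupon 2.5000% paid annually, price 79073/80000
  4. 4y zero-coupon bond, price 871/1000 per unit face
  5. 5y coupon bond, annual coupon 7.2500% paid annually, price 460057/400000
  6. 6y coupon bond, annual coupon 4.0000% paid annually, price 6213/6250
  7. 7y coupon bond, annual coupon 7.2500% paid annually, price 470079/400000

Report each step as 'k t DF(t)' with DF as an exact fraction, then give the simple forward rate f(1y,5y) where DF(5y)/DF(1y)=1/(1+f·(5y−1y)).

step 1 [1y] swap r/1=2/123: DF=(1 − 2/123·(0))/(1+2/123) = 123/125 ≈ 0.984000
step 2 [2y] swap r/1=609/19231: DF=(1 − 609/19231·(0.984000))/(1+609/19231) = 9391/10000 ≈ 0.939100
step 3 [3y] bond c/1=1/40: DF=(79073/80000 − 1/40·(0.984000+0.939100))/(1+1/40) = 4587/5000 ≈ 0.917400
step 4 [4y] zero: DF = P = 871/1000 ≈ 0.871000
step 5 [5y] bond c/1=29/400: DF=(460057/400000 − 29/400·(0.984000+0.939100+0.917400+0.871000))/(1+29/400) = 1643/2000 ≈ 0.821500
step 6 [6y] bond c/1=1/25: DF=(6213/6250 − 1/25·(0.984000+0.939100+0.917400+0.871000+0.821500))/(1+1/25) = 1563/2000 ≈ 0.781500
step 7 [7y] bond c/1=29/400: DF=(470079/400000 − 29/400·(0.984000+0.939100+0.917400+0.871000+0.821500+0.781500))/(1+29/400) = 1473/2000 ≈ 0.736500

1 1 123/125
2 2 9391/10000
3 3 4587/5000
4 4 871/1000
5 5 1643/2000
6 6 1563/2000
7 7 1473/2000
f(1y,5y) = ((123/125)/(1643/2000) − 1)/(4) = 325/6572 ≈ 4.9452%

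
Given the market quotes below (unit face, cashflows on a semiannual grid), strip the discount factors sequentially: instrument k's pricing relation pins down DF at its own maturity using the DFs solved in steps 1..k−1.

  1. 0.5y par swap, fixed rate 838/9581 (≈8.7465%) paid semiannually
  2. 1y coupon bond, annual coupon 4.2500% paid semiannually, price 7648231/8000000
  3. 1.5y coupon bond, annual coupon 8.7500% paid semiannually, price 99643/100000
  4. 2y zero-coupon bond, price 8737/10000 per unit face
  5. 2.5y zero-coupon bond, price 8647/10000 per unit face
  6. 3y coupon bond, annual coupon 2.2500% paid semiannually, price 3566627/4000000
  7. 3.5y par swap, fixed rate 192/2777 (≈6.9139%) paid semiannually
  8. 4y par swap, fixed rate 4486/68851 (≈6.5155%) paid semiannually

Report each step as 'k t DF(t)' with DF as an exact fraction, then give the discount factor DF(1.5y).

step 1 [0.5y] swap r/2=419/9581: DF=(1 − 419/9581·(0))/(1+419/9581) = 9581/10000 ≈ 0.958100
step 2 [1y] bond c/2=17/800: DF=(7648231/8000000 − 17/800·(0.958100))/(1+17/800) = 4581/5000 ≈ 0.916200
step 3 [1.5y] bond c/2=7/160: DF=(99643/100000 − 7/160·(0.958100+0.916200))/(1+7/160) = 8761/10000 ≈ 0.876100
step 4 [2y] zero: DF = P = 8737/10000 ≈ 0.873700
step 5 [2.5y] zero: DF = P = 8647/10000 ≈ 0.864700
step 6 [3y] bond c/2=9/800: DF=(3566627/4000000 − 9/800·(0.958100+0.916200+0.876100+0.873700+0.864700))/(1+9/800) = 4159/5000 ≈ 0.831800
step 7 [3.5y] swap r/2=96/2777: DF=(1 − 96/2777·(0.958100+0.916200+0.876100+0.873700+0.864700+0.831800))/(1+96/2777) = 493/625 ≈ 0.788800
step 8 [4y] swap r/2=2243/68851: DF=(1 − 2243/68851·(0.958100+0.916200+0.876100+0.873700+0.864700+0.831800+0.788800))/(1+2243/68851) = 7757/10000 ≈ 0.775700

1 1/2 9581/10000
2 1 4581/5000
3 3/2 8761/10000
4 2 8737/10000
5 5/2 8647/10000
6 3 4159/5000
7 7/2 493/625
8 4 7757/10000
DF(1.5y) = 8761/10000 ≈ 0.876100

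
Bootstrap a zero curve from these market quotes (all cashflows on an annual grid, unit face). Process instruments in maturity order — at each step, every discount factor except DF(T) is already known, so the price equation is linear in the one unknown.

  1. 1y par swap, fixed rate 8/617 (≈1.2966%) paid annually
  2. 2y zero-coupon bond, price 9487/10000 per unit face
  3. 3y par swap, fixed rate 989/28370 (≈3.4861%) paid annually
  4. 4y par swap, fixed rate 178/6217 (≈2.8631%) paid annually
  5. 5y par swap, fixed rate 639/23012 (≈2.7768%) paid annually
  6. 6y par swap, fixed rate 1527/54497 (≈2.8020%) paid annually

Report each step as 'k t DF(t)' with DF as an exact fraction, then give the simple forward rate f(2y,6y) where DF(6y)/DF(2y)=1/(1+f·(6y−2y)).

step 1 [1y] swap r/1=8/617: DF=(1 − 8/617·(0))/(1+8/617) = 617/625 ≈ 0.987200
step 2 [2y] zero: DF = P = 9487/10000 ≈ 0.948700
step 3 [3y] swap r/1=989/28370: DF=(1 − 989/28370·(0.987200+0.948700))/(1+989/28370) = 9011/10000 ≈ 0.901100
step 4 [4y] swap r/1=178/6217: DF=(1 − 178/6217·(0.987200+0.948700+0.901100))/(1+178/6217) = 2233/2500 ≈ 0.893200
step 5 [5y] swap r/1=639/23012: DF=(1 − 639/23012·(0.987200+0.948700+0.901100+0.893200))/(1+639/23012) = 4361/5000 ≈ 0.872200
step 6 [6y] swap r/1=1527/54497: DF=(1 − 1527/54497·(0.987200+0.948700+0.901100+0.893200+0.872200))/(1+1527/54497) = 8473/10000 ≈ 0.847300

1 1 617/625
2 2 9487/10000
3 3 9011/10000
4 4 2233/2500
5 5 4361/5000
6 6 8473/10000
f(2y,6y) = ((9487/10000)/(8473/10000) − 1)/(4) = 507/16946 ≈ 2.9919%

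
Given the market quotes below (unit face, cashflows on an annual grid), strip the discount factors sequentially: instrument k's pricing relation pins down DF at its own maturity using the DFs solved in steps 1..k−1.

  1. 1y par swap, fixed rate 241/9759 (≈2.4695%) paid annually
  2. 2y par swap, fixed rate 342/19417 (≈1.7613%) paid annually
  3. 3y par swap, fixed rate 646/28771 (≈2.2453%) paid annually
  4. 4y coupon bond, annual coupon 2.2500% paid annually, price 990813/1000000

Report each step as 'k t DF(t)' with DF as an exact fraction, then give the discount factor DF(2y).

step 1 [1y] swap r/1=241/9759: DF=(1 − 241/9759·(0))/(1+241/9759) = 9759/10000 ≈ 0.975900
step 2 [2y] swap r/1=342/19417: DF=(1 − 342/19417·(0.975900))/(1+342/19417) = 4829/5000 ≈ 0.965800
step 3 [3y] swap r/1=646/28771: DF=(1 − 646/28771·(0.975900+0.965800))/(1+646/28771) = 4677/5000 ≈ 0.935400
step 4 [4y] bond c/1=9/400: DF=(990813/1000000 − 9/400·(0.975900+0.965800+0.935400))/(1+9/400) = 9057/10000 ≈ 0.905700

1 1 9759/10000
2 2 4829/5000
3 3 4677/5000
4 4 9057/10000
DF(2y) = 4829/5000 ≈ 0.965800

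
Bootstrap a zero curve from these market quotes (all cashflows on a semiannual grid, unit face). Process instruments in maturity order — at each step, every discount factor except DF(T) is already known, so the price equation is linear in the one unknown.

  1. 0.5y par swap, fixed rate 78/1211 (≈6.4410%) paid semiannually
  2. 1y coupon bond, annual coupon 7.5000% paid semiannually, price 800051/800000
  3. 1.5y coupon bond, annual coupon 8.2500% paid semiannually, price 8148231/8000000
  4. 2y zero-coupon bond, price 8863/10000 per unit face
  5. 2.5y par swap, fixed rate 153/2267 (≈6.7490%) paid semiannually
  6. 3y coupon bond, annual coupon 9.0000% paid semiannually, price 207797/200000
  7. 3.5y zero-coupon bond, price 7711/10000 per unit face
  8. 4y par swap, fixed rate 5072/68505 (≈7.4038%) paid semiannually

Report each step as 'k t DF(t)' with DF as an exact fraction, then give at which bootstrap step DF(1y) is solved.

step 1 [0.5y] swap r/2=39/1211: DF=(1 − 39/1211·(0))/(1+39/1211) = 1211/1250 ≈ 0.968800
step 2 [1y] bond c/2=3/80: DF=(800051/800000 − 3/80·(0.968800))/(1+3/80) = 9289/10000 ≈ 0.928900
step 3 [1.5y] bond c/2=33/800: DF=(8148231/8000000 − 33/800·(0.968800+0.928900))/(1+33/800) = 903/1000 ≈ 0.903000
step 4 [2y] zero: DF = P = 8863/10000 ≈ 0.886300
step 5 [2.5y] swap r/2=153/4534: DF=(1 − 153/4534·(0.968800+0.928900+0.903000+0.886300))/(1+153/4534) = 847/1000 ≈ 0.847000
step 6 [3y] bond c/2=9/200: DF=(207797/200000 − 9/200·(0.968800+0.928900+0.903000+0.886300+0.847000))/(1+9/200) = 799/1000 ≈ 0.799000
step 7 [3.5y] zero: DF = P = 7711/10000 ≈ 0.771100
step 8 [4y] swap r/2=2536/68505: DF=(1 − 2536/68505·(0.968800+0.928900+0.903000+0.886300+0.847000+0.799000+0.771100))/(1+2536/68505) = 933/1250 ≈ 0.746400

1 1/2 1211/1250
2 1 9289/10000
3 3/2 903/1000
4 2 8863/10000
5 5/2 847/1000
6 3 799/1000
7 7/2 7711/10000
8 4 933/1250
DF(1y) is solved at step 2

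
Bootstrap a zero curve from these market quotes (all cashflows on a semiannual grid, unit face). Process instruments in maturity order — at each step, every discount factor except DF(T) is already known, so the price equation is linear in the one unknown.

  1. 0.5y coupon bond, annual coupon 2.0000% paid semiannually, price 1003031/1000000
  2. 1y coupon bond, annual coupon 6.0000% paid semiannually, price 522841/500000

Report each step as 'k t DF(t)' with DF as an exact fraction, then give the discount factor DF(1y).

step 1 [0.5y] bond c/2=1/100: DF=(1003031/1000000 − 1/100·(0))/(1+1/100) = 9931/10000 ≈ 0.993100
step 2 [1y] bond c/2=3/100: DF=(522841/500000 − 3/100·(0.993100))/(1+3/100) = 9863/10000 ≈ 0.986300

1 1/2 9931/10000
2 1 9863/10000
DF(1y) = 9863/10000 ≈ 0.986300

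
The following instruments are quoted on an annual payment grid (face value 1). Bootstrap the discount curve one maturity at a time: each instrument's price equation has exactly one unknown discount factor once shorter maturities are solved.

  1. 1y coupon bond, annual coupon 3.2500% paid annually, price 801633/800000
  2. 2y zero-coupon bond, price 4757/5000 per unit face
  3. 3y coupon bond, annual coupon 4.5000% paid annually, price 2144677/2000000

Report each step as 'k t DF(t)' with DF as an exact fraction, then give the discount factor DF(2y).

1 1 1941/2000
2 2 4757/5000
3 3 4717/5000
DF(2y) = 4757/5000 ≈ 0.951400

step 1 [1y] bond c/1=13/400: DF=(801633/800000 − 13/400·(0))/(1+13/400) = 1941/2000 ≈ 0.970500
step 2 [2y] zero: DF = P = 4757/5000 ≈ 0.951400
step 3 [3y] bond c/1=9/200: DF=(2144677/2000000 − 9/200·(0.970500+0.951400))/(1+9/200) = 4717/5000 ≈ 0.943400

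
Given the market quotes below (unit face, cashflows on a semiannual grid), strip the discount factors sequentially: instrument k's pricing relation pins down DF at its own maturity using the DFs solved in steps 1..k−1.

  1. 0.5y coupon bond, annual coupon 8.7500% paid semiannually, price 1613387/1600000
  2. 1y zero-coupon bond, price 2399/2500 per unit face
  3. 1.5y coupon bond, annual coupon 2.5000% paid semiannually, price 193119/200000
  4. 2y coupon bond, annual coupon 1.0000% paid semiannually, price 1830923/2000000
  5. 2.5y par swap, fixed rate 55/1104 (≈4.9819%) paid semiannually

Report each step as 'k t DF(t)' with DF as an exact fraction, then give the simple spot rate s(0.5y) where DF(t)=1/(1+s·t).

1 1/2 9661/10000
2 1 2399/2500
3 3/2 9299/10000
4 2 8967/10000
5 5/2 1769/2000
s(0.5y) = (1/(9661/10000) − 1)/(1/2) = 678/9661 ≈ 7.0179%

step 1 [0.5y] bond c/2=7/160: DF=(1613387/1600000 − 7/160·(0))/(1+7/160) = 9661/10000 ≈ 0.966100
step 2 [1y] zero: DF = P = 2399/2500 ≈ 0.959600
step 3 [1.5y] bond c/2=1/80: DF=(193119/200000 − 1/80·(0.966100+0.959600))/(1+1/80) = 9299/10000 ≈ 0.929900
step 4 [2y] bond c/2=1/200: DF=(1830923/2000000 − 1/200·(0.966100+0.959600+0.929900))/(1+1/200) = 8967/10000 ≈ 0.896700
step 5 [2.5y] swap r/2=55/2208: DF=(1 − 55/2208·(0.966100+0.959600+0.929900+0.896700))/(1+55/2208) = 1769/2000 ≈ 0.884500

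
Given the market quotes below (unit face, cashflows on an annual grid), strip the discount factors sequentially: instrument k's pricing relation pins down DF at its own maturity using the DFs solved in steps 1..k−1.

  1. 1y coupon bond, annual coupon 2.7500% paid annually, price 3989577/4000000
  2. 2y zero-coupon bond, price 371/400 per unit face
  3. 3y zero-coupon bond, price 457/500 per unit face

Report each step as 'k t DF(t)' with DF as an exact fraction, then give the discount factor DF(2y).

step 1 [1y] bond c/1=11/400: DF=(3989577/4000000 − 11/400·(0))/(1+11/400) = 9707/10000 ≈ 0.970700
step 2 [2y] zero: DF = P = 371/400 ≈ 0.927500
step 3 [3y] zero: DF = P = 457/500 ≈ 0.914000

1 1 9707/10000
2 2 371/400
3 3 457/500
DF(2y) = 371/400 ≈ 0.927500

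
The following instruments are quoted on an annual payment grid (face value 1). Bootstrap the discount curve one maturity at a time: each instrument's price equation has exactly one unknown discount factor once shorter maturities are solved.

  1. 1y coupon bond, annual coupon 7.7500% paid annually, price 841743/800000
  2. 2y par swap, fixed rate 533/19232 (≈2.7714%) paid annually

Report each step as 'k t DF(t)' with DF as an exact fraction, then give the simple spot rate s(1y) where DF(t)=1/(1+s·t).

1 1 1953/2000
2 2 9467/10000
s(1y) = (1/(1953/2000) − 1)/(1) = 47/1953 ≈ 2.4066%

step 1 [1y] bond c/1=31/400: DF=(841743/800000 − 31/400·(0))/(1+31/400) = 1953/2000 ≈ 0.976500
step 2 [2y] swap r/1=533/19232: DF=(1 − 533/19232·(0.976500))/(1+533/19232) = 9467/10000 ≈ 0.946700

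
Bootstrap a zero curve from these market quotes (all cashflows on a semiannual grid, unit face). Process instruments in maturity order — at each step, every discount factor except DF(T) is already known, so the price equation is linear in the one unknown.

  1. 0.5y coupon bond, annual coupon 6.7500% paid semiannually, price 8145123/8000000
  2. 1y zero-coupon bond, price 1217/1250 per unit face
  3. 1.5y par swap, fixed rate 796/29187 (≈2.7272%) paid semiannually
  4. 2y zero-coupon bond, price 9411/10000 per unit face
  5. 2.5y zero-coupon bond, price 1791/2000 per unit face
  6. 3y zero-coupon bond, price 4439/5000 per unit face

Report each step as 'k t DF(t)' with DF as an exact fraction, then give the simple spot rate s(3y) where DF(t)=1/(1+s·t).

1 1/2 9849/10000
2 1 1217/1250
3 3/2 4801/5000
4 2 9411/10000
5 5/2 1791/2000
6 3 4439/5000
s(3y) = (1/(4439/5000) − 1)/(3) = 187/4439 ≈ 4.2127%

step 1 [0.5y] bond c/2=27/800: DF=(8145123/8000000 − 27/800·(0))/(1+27/800) = 9849/10000 ≈ 0.984900
step 2 [1y] zero: DF = P = 1217/1250 ≈ 0.973600
step 3 [1.5y] swap r/2=398/29187: DF=(1 − 398/29187·(0.984900+0.973600))/(1+398/29187) = 4801/5000 ≈ 0.960200
step 4 [2y] zero: DF = P = 9411/10000 ≈ 0.941100
step 5 [2.5y] zero: DF = P = 1791/2000 ≈ 0.895500
step 6 [3y] zero: DF = P = 4439/5000 ≈ 0.887800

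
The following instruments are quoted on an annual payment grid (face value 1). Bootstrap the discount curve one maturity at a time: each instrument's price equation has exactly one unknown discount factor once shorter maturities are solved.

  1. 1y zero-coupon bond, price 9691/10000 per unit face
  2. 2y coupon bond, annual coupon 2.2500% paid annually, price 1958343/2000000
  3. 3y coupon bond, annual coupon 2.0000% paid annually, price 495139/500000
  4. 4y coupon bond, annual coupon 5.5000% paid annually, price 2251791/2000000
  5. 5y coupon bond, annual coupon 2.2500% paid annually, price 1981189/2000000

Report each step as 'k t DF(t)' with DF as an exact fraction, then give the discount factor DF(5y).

1 1 9691/10000
2 2 9363/10000
3 3 1867/2000
4 4 1149/1250
5 5 8861/10000
DF(5y) = 8861/10000 ≈ 0.886100

step 1 [1y] zero: DF = P = 9691/10000 ≈ 0.969100
step 2 [2y] bond c/1=9/400: DF=(1958343/2000000 − 9/400·(0.969100))/(1+9/400) = 9363/10000 ≈ 0.936300
step 3 [3y] bond c/1=1/50: DF=(495139/500000 − 1/50·(0.969100+0.936300))/(1+1/50) = 1867/2000 ≈ 0.933500
step 4 [4y] bond c/1=11/200: DF=(2251791/2000000 − 11/200·(0.969100+0.936300+0.933500))/(1+11/200) = 1149/1250 ≈ 0.919200
step 5 [5y] bond c/1=9/400: DF=(1981189/2000000 − 9/400·(0.969100+0.936300+0.933500+0.919200))/(1+9/400) = 8861/10000 ≈ 0.886100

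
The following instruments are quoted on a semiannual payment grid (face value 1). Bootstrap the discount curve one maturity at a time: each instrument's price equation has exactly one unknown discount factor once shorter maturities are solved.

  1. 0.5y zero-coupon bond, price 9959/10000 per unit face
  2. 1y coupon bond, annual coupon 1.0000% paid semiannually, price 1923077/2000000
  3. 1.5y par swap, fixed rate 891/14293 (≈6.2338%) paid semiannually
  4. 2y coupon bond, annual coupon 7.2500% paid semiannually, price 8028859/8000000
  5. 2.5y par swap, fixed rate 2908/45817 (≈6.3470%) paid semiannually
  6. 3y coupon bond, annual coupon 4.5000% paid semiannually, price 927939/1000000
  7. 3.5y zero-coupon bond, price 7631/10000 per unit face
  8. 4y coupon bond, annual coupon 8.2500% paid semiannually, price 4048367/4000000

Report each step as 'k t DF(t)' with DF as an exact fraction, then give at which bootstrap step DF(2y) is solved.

step 1 [0.5y] zero: DF = P = 9959/10000 ≈ 0.995900
step 2 [1y] bond c/2=1/200: DF=(1923077/2000000 − 1/200·(0.995900))/(1+1/200) = 4759/5000 ≈ 0.951800
step 3 [1.5y] swap r/2=891/28586: DF=(1 − 891/28586·(0.995900+0.951800))/(1+891/28586) = 9109/10000 ≈ 0.910900
step 4 [2y] bond c/2=29/800: DF=(8028859/8000000 − 29/800·(0.995900+0.951800+0.910900))/(1+29/800) = 1737/2000 ≈ 0.868500
step 5 [2.5y] swap r/2=1454/45817: DF=(1 − 1454/45817·(0.995900+0.951800+0.910900+0.868500))/(1+1454/45817) = 4273/5000 ≈ 0.854600
step 6 [3y] bond c/2=9/400: DF=(927939/1000000 − 9/400·(0.995900+0.951800+0.910900+0.868500+0.854600))/(1+9/400) = 8067/10000 ≈ 0.806700
step 7 [3.5y] zero: DF = P = 7631/10000 ≈ 0.763100
step 8 [4y] bond c/2=33/800: DF=(4048367/4000000 − 33/800·(0.995900+0.951800+0.910900+0.868500+0.854600+0.806700+0.763100))/(1+33/800) = 7283/10000 ≈ 0.728300

1 1/2 9959/10000
2 1 4759/5000
3 3/2 9109/10000
4 2 1737/2000
5 5/2 4273/5000
6 3 8067/10000
7 7/2 7631/10000
8 4 7283/10000
DF(2y) is solved at step 4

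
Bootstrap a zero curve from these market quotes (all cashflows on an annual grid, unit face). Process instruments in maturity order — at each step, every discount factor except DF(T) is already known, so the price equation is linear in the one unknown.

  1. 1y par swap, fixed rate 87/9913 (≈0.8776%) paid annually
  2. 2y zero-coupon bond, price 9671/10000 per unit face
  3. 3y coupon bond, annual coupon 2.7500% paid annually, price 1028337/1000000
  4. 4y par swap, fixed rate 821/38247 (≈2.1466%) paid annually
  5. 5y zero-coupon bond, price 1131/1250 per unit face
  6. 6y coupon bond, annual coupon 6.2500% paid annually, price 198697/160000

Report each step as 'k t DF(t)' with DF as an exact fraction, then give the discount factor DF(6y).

1 1 9913/10000
2 2 9671/10000
3 3 2371/2500
4 4 9179/10000
5 5 1131/1250
6 6 4453/5000
DF(6y) = 4453/5000 ≈ 0.890600

step 1 [1y] swap r/1=87/9913: DF=(1 − 87/9913·(0))/(1+87/9913) = 9913/10000 ≈ 0.991300
step 2 [2y] zero: DF = P = 9671/10000 ≈ 0.967100
step 3 [3y] bond c/1=11/400: DF=(1028337/1000000 − 11/400·(0.991300+0.967100))/(1+11/400) = 2371/2500 ≈ 0.948400
step 4 [4y] swap r/1=821/38247: DF=(1 − 821/38247·(0.991300+0.967100+0.948400))/(1+821/38247) = 9179/10000 ≈ 0.917900
step 5 [5y] zero: DF = P = 1131/1250 ≈ 0.904800
step 6 [6y] bond c/1=1/16: DF=(198697/160000 − 1/16·(0.991300+0.967100+0.948400+0.917900+0.904800))/(1+1/16) = 4453/5000 ≈ 0.890600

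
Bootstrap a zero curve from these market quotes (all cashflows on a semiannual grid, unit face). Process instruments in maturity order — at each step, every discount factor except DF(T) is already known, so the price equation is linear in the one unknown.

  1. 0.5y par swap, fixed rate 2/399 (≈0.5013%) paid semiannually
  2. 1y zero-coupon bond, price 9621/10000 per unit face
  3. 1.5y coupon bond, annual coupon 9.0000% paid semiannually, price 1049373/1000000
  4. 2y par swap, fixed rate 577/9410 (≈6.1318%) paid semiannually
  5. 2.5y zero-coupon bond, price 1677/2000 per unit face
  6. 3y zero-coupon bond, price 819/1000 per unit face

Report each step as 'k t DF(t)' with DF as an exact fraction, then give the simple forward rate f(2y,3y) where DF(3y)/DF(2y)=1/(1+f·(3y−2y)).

1 1/2 399/400
2 1 9621/10000
3 3/2 4599/5000
4 2 4423/5000
5 5/2 1677/2000
6 3 819/1000
f(2y,3y) = ((4423/5000)/(819/1000) − 1)/(1) = 328/4095 ≈ 8.0098%

step 1 [0.5y] swap r/2=1/399: DF=(1 − 1/399·(0))/(1+1/399) = 399/400 ≈ 0.997500
step 2 [1y] zero: DF = P = 9621/10000 ≈ 0.962100
step 3 [1.5y] bond c/2=9/200: DF=(1049373/1000000 − 9/200·(0.997500+0.962100))/(1+9/200) = 4599/5000 ≈ 0.919800
step 4 [2y] swap r/2=577/18820: DF=(1 − 577/18820·(0.997500+0.962100+0.919800))/(1+577/18820) = 4423/5000 ≈ 0.884600
step 5 [2.5y] zero: DF = P = 1677/2000 ≈ 0.838500
step 6 [3y] zero: DF = P = 819/1000 ≈ 0.819000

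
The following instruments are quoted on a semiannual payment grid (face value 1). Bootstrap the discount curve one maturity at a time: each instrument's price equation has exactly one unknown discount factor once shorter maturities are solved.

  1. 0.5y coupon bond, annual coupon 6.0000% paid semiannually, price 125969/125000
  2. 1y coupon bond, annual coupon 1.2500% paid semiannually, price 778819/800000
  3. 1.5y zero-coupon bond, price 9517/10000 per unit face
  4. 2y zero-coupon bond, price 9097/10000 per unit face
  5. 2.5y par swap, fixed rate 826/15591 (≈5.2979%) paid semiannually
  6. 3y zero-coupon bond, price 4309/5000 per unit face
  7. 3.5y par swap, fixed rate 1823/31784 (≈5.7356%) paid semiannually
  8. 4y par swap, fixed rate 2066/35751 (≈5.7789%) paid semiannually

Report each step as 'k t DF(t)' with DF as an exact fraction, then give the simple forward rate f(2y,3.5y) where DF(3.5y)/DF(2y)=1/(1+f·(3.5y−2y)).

step 1 [0.5y] bond c/2=3/100: DF=(125969/125000 − 3/100·(0))/(1+3/100) = 1223/1250 ≈ 0.978400
step 2 [1y] bond c/2=1/160: DF=(778819/800000 − 1/160·(0.978400))/(1+1/160) = 4807/5000 ≈ 0.961400
step 3 [1.5y] zero: DF = P = 9517/10000 ≈ 0.951700
step 4 [2y] zero: DF = P = 9097/10000 ≈ 0.909700
step 5 [2.5y] swap r/2=413/15591: DF=(1 − 413/15591·(0.978400+0.961400+0.951700+0.909700))/(1+413/15591) = 8761/10000 ≈ 0.876100
step 6 [3y] zero: DF = P = 4309/5000 ≈ 0.861800
step 7 [3.5y] swap r/2=1823/63568: DF=(1 − 1823/63568·(0.978400+0.961400+0.951700+0.909700+0.876100+0.861800))/(1+1823/63568) = 8177/10000 ≈ 0.817700
step 8 [4y] swap r/2=1033/35751: DF=(1 − 1033/35751·(0.978400+0.961400+0.951700+0.909700+0.876100+0.861800+0.817700))/(1+1033/35751) = 3967/5000 ≈ 0.793400

1 1/2 1223/1250
2 1 4807/5000
3 3/2 9517/10000
4 2 9097/10000
5 5/2 8761/10000
6 3 4309/5000
7 7/2 8177/10000
8 4 3967/5000
f(2y,3.5y) = ((9097/10000)/(8177/10000) − 1)/(3/2) = 1840/24531 ≈ 7.5007%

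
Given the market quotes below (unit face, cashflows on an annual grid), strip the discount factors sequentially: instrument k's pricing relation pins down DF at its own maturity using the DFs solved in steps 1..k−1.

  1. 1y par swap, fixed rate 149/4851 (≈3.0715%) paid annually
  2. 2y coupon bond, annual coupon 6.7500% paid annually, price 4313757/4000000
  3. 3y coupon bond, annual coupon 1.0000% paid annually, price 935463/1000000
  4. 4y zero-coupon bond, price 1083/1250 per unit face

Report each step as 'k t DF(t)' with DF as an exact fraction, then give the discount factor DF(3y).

1 1 4851/5000
2 2 9489/10000
3 3 567/625
4 4 1083/1250
DF(3y) = 567/625 ≈ 0.907200

step 1 [1y] swap r/1=149/4851: DF=(1 − 149/4851·(0))/(1+149/4851) = 4851/5000 ≈ 0.970200
step 2 [2y] bond c/1=27/400: DF=(4313757/4000000 − 27/400·(0.970200))/(1+27/400) = 9489/10000 ≈ 0.948900
step 3 [3y] bond c/1=1/100: DF=(935463/1000000 − 1/100·(0.970200+0.948900))/(1+1/100) = 567/625 ≈ 0.907200
step 4 [4y] zero: DF = P = 1083/1250 ≈ 0.866400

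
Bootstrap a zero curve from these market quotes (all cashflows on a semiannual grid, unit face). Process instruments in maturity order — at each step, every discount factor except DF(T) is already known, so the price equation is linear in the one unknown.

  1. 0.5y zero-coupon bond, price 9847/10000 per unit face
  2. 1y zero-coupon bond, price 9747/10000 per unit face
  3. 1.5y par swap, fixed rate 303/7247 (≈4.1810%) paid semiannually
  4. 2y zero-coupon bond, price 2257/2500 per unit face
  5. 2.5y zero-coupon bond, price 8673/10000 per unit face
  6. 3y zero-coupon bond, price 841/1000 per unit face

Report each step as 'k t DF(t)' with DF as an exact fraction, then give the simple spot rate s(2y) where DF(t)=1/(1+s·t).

step 1 [0.5y] zero: DF = P = 9847/10000 ≈ 0.984700
step 2 [1y] zero: DF = P = 9747/10000 ≈ 0.974700
step 3 [1.5y] swap r/2=303/14494: DF=(1 − 303/14494·(0.984700+0.974700))/(1+303/14494) = 4697/5000 ≈ 0.939400
step 4 [2y] zero: DF = P = 2257/2500 ≈ 0.902800
step 5 [2.5y] zero: DF = P = 8673/10000 ≈ 0.867300
step 6 [3y] zero: DF = P = 841/1000 ≈ 0.841000

1 1/2 9847/10000
2 1 9747/10000
3 3/2 4697/5000
4 2 2257/2500
5 5/2 8673/10000
6 3 841/1000
s(2y) = (1/(2257/2500) − 1)/(2) = 243/4514 ≈ 5.3833%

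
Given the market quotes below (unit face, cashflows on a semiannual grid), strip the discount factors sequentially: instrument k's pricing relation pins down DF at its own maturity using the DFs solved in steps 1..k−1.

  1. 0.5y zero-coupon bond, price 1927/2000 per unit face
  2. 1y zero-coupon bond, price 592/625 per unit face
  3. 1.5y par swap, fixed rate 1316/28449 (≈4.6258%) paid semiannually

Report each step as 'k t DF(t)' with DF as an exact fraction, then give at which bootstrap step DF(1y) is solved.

step 1 [0.5y] zero: DF = P = 1927/2000 ≈ 0.963500
step 2 [1y] zero: DF = P = 592/625 ≈ 0.947200
step 3 [1.5y] swap r/2=658/28449: DF=(1 − 658/28449·(0.963500+0.947200))/(1+658/28449) = 4671/5000 ≈ 0.934200

1 1/2 1927/2000
2 1 592/625
3 3/2 4671/5000
DF(1y) is solved at step 2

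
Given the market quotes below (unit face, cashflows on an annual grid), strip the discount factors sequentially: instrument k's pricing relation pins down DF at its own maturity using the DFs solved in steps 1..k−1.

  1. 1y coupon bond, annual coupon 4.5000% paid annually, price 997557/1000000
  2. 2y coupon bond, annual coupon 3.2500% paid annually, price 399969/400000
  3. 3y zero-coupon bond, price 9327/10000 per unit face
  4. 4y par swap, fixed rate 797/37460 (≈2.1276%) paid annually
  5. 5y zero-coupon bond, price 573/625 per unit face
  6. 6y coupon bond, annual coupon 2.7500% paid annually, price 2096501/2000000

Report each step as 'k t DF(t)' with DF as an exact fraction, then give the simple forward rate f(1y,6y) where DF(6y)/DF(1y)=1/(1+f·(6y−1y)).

1 1 4773/5000
2 2 1173/1250
3 3 9327/10000
4 4 9203/10000
5 5 573/625
6 6 4477/5000
f(1y,6y) = ((4773/5000)/(4477/5000) − 1)/(5) = 8/605 ≈ 1.3223%

step 1 [1y] bond c/1=9/200: DF=(997557/1000000 − 9/200·(0))/(1+9/200) = 4773/5000 ≈ 0.954600
step 2 [2y] bond c/1=13/400: DF=(399969/400000 − 13/400·(0.954600))/(1+13/400) = 1173/1250 ≈ 0.938400
step 3 [3y] zero: DF = P = 9327/10000 ≈ 0.932700
step 4 [4y] swap r/1=797/37460: DF=(1 − 797/37460·(0.954600+0.938400+0.932700))/(1+797/37460) = 9203/10000 ≈ 0.920300
step 5 [5y] zero: DF = P = 573/625 ≈ 0.916800
step 6 [6y] bond c/1=11/400: DF=(2096501/2000000 − 11/400·(0.954600+0.938400+0.932700+0.920300+0.916800))/(1+11/400) = 4477/5000 ≈ 0.895400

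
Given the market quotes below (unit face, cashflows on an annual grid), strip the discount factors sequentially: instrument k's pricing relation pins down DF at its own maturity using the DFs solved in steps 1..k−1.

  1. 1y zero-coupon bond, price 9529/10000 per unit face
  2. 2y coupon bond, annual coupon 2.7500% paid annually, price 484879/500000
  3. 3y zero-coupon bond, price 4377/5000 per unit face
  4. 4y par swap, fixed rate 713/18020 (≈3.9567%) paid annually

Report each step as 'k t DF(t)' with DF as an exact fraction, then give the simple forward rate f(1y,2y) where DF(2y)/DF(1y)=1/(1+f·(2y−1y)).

step 1 [1y] zero: DF = P = 9529/10000 ≈ 0.952900
step 2 [2y] bond c/1=11/400: DF=(484879/500000 − 11/400·(0.952900))/(1+11/400) = 9183/10000 ≈ 0.918300
step 3 [3y] zero: DF = P = 4377/5000 ≈ 0.875400
step 4 [4y] swap r/1=713/18020: DF=(1 − 713/18020·(0.952900+0.918300+0.875400))/(1+713/18020) = 4287/5000 ≈ 0.857400

1 1 9529/10000
2 2 9183/10000
3 3 4377/5000
4 4 4287/5000
f(1y,2y) = ((9529/10000)/(9183/10000) − 1)/(1) = 346/9183 ≈ 3.7678%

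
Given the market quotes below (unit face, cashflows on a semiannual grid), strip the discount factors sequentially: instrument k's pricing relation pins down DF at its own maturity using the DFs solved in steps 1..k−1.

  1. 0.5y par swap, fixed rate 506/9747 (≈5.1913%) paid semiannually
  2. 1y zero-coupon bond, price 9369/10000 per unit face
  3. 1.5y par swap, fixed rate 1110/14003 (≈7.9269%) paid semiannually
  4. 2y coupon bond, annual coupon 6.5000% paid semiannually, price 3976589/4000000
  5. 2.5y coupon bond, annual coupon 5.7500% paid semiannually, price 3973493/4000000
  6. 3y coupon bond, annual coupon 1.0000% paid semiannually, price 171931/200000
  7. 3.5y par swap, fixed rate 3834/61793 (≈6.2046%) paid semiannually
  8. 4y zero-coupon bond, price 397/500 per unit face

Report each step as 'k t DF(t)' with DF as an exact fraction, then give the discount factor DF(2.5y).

step 1 [0.5y] swap r/2=253/9747: DF=(1 − 253/9747·(0))/(1+253/9747) = 9747/10000 ≈ 0.974700
step 2 [1y] zero: DF = P = 9369/10000 ≈ 0.936900
step 3 [1.5y] swap r/2=555/14003: DF=(1 − 555/14003·(0.974700+0.936900))/(1+555/14003) = 889/1000 ≈ 0.889000
step 4 [2y] bond c/2=13/400: DF=(3976589/4000000 − 13/400·(0.974700+0.936900+0.889000))/(1+13/400) = 8747/10000 ≈ 0.874700
step 5 [2.5y] bond c/2=23/800: DF=(3973493/4000000 − 23/800·(0.974700+0.936900+0.889000+0.874700))/(1+23/800) = 8629/10000 ≈ 0.862900
step 6 [3y] bond c/2=1/200: DF=(171931/200000 − 1/200·(0.974700+0.936900+0.889000+0.874700+0.862900))/(1+1/200) = 1041/1250 ≈ 0.832800
step 7 [3.5y] swap r/2=1917/61793: DF=(1 − 1917/61793·(0.974700+0.936900+0.889000+0.874700+0.862900+0.832800))/(1+1917/61793) = 8083/10000 ≈ 0.808300
step 8 [4y] zero: DF = P = 397/500 ≈ 0.794000

1 1/2 9747/10000
2 1 9369/10000
3 3/2 889/1000
4 2 8747/10000
5 5/2 8629/10000
6 3 1041/1250
7 7/2 8083/10000
8 4 397/500
DF(2.5y) = 8629/10000 ≈ 0.862900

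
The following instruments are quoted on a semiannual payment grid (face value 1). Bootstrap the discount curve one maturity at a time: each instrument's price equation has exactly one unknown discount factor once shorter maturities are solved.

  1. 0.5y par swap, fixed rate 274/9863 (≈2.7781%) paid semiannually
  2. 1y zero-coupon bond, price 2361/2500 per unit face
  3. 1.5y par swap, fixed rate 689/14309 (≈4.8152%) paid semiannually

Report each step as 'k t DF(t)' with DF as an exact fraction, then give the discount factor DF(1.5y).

step 1 [0.5y] swap r/2=137/9863: DF=(1 − 137/9863·(0))/(1+137/9863) = 9863/10000 ≈ 0.986300
step 2 [1y] zero: DF = P = 2361/2500 ≈ 0.944400
step 3 [1.5y] swap r/2=689/28618: DF=(1 − 689/28618·(0.986300+0.944400))/(1+689/28618) = 9311/10000 ≈ 0.931100

1 1/2 9863/10000
2 1 2361/2500
3 3/2 9311/10000
DF(1.5y) = 9311/10000 ≈ 0.931100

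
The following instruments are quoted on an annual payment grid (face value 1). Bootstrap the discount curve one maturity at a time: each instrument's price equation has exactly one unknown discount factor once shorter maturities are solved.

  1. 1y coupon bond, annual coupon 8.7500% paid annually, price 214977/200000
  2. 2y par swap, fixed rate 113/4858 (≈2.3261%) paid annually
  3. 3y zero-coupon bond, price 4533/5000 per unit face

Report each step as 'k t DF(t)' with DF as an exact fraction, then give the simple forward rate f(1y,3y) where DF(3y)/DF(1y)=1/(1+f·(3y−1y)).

1 1 2471/2500
2 2 2387/2500
3 3 4533/5000
f(1y,3y) = ((2471/2500)/(4533/5000) − 1)/(2) = 409/9066 ≈ 4.5114%

step 1 [1y] bond c/1=7/80: DF=(214977/200000 − 7/80·(0))/(1+7/80) = 2471/2500 ≈ 0.988400
step 2 [2y] swap r/1=113/4858: DF=(1 − 113/4858·(0.988400))/(1+113/4858) = 2387/2500 ≈ 0.954800
step 3 [3y] zero: DF = P = 4533/5000 ≈ 0.906600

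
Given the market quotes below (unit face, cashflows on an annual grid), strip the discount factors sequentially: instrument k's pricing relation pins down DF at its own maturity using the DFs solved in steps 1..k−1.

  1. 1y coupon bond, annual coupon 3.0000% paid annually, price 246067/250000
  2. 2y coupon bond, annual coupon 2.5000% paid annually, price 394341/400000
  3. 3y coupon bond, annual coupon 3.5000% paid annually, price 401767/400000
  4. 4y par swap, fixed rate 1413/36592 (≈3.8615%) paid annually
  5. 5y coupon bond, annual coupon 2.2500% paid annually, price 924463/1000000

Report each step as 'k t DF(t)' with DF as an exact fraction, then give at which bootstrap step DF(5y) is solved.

step 1 [1y] bond c/1=3/100: DF=(246067/250000 − 3/100·(0))/(1+3/100) = 2389/2500 ≈ 0.955600
step 2 [2y] bond c/1=1/40: DF=(394341/400000 − 1/40·(0.955600))/(1+1/40) = 1877/2000 ≈ 0.938500
step 3 [3y] bond c/1=7/200: DF=(401767/400000 − 7/200·(0.955600+0.938500))/(1+7/200) = 1133/1250 ≈ 0.906400
step 4 [4y] swap r/1=1413/36592: DF=(1 − 1413/36592·(0.955600+0.938500+0.906400))/(1+1413/36592) = 8587/10000 ≈ 0.858700
step 5 [5y] bond c/1=9/400: DF=(924463/1000000 − 9/400·(0.955600+0.938500+0.906400+0.858700))/(1+9/400) = 2059/2500 ≈ 0.823600

1 1 2389/2500
2 2 1877/2000
3 3 1133/1250
4 4 8587/10000
5 5 2059/2500
DF(5y) is solved at step 5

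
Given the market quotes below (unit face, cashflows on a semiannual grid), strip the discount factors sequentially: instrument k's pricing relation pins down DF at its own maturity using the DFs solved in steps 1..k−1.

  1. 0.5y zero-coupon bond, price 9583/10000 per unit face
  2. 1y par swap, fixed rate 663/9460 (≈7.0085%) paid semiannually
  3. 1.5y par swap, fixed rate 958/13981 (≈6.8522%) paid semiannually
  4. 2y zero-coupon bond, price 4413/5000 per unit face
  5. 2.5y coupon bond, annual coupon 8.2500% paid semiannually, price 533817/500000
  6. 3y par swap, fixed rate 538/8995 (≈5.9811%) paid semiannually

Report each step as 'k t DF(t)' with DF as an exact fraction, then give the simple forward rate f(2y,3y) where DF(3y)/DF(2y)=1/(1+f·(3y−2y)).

1 1/2 9583/10000
2 1 9337/10000
3 3/2 4521/5000
4 2 4413/5000
5 5/2 2199/2500
6 3 4193/5000
f(2y,3y) = ((4413/5000)/(4193/5000) − 1)/(1) = 220/4193 ≈ 5.2468%

step 1 [0.5y] zero: DF = P = 9583/10000 ≈ 0.958300
step 2 [1y] swap r/2=663/18920: DF=(1 − 663/18920·(0.958300))/(1+663/18920) = 9337/10000 ≈ 0.933700
step 3 [1.5y] swap r/2=479/13981: DF=(1 − 479/13981·(0.958300+0.933700))/(1+479/13981) = 4521/5000 ≈ 0.904200
step 4 [2y] zero: DF = P = 4413/5000 ≈ 0.882600
step 5 [2.5y] bond c/2=33/800: DF=(533817/500000 − 33/800·(0.958300+0.933700+0.904200+0.882600))/(1+33/800) = 2199/2500 ≈ 0.879600
step 6 [3y] swap r/2=269/8995: DF=(1 − 269/8995·(0.958300+0.933700+0.904200+0.882600+0.879600))/(1+269/8995) = 4193/5000 ≈ 0.838600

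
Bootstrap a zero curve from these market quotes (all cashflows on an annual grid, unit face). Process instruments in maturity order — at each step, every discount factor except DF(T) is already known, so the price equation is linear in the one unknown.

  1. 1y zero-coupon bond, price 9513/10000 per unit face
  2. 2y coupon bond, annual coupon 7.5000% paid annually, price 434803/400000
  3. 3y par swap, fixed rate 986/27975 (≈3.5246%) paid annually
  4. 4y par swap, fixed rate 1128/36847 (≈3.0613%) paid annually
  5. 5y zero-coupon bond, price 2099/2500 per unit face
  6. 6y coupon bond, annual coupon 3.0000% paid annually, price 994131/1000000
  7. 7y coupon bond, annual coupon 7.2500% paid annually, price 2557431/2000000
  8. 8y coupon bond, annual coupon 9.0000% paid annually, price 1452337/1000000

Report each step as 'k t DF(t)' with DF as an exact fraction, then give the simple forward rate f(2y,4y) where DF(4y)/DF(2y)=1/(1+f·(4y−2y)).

step 1 [1y] zero: DF = P = 9513/10000 ≈ 0.951300
step 2 [2y] bond c/1=3/40: DF=(434803/400000 − 3/40·(0.951300))/(1+3/40) = 1181/1250 ≈ 0.944800
step 3 [3y] swap r/1=986/27975: DF=(1 − 986/27975·(0.951300+0.944800))/(1+986/27975) = 4507/5000 ≈ 0.901400
step 4 [4y] swap r/1=1128/36847: DF=(1 − 1128/36847·(0.951300+0.944800+0.901400))/(1+1128/36847) = 1109/1250 ≈ 0.887200
step 5 [5y] zero: DF = P = 2099/2500 ≈ 0.839600
step 6 [6y] bond c/1=3/100: DF=(994131/1000000 − 3/100·(0.951300+0.944800+0.901400+0.887200+0.839600))/(1+3/100) = 4167/5000 ≈ 0.833400
step 7 [7y] bond c/1=29/400: DF=(2557431/2000000 − 29/400·(0.951300+0.944800+0.901400+0.887200+0.839600+0.833400))/(1+29/400) = 8301/10000 ≈ 0.830100
step 8 [8y] bond c/1=9/100: DF=(1452337/1000000 − 9/100·(0.951300+0.944800+0.901400+0.887200+0.839600+0.833400+0.830100))/(1+9/100) = 1643/2000 ≈ 0.821500

1 1 9513/10000
2 2 1181/1250
3 3 4507/5000
4 4 1109/1250
5 5 2099/2500
6 6 4167/5000
7 7 8301/10000
8 8 1643/2000
f(2y,4y) = ((1181/1250)/(1109/1250) − 1)/(2) = 36/1109 ≈ 3.2462%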